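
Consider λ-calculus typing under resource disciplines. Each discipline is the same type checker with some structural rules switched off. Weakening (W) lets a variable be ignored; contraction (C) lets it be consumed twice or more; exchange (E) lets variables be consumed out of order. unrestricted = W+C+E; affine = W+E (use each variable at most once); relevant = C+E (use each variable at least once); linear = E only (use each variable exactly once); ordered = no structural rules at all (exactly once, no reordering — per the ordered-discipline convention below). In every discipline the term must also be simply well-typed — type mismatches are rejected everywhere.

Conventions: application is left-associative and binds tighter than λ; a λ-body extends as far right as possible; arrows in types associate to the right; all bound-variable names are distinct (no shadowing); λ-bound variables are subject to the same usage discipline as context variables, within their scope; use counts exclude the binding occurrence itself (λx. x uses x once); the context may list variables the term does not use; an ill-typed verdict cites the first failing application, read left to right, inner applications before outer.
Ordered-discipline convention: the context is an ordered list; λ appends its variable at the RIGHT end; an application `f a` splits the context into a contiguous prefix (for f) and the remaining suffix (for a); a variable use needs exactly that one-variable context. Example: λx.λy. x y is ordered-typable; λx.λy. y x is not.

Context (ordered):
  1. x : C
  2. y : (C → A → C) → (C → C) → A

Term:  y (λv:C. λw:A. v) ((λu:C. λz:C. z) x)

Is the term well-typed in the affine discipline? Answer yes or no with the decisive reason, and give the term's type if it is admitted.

yes — no duplicate uses among x, y, v, w, u, z; term : A
use counts: x: 1; y: 1; v [bound]: 1; w [bound]: 0; u [bound]: 0; z [bound]: 1
left-to-right use order: y, v, z, x
typing: well-typed — term : A
summary: ordered ✗ | linear ✗ | affine ✓ | relevant ✗ | unrestricted ✓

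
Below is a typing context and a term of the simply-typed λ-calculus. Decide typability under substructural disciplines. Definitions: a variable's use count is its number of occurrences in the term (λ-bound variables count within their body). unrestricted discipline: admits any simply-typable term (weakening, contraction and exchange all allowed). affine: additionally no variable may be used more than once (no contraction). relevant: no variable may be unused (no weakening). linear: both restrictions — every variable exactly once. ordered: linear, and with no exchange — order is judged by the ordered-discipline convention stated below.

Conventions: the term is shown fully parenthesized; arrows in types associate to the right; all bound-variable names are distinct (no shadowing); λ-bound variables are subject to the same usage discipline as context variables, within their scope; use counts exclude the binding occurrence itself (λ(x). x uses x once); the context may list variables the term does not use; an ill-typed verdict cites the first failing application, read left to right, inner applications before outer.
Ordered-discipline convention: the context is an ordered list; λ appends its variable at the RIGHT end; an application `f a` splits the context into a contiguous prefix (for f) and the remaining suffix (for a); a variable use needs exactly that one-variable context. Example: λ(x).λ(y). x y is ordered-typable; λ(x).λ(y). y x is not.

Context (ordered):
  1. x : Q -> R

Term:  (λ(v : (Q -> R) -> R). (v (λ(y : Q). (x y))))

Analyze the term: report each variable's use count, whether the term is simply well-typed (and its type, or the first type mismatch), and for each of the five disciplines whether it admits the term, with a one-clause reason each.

variable uses: x: 1, v (λ-bound): 1, y (λ-bound): 1
left-to-right use order: v, x, y
typing: the term checks, with type ((Q -> R) -> R) -> R
ordered: ✗ — no ordered split (uses run v, x, y)
linear: ✓ — exactly-once usage across x, v, y
affine: ✓ — none of x, v, y used more than once
relevant: ✓ — none of x, v, y goes unused
unrestricted: ✓ — simply typable at ((Q -> R) -> R) -> R; W, C, E all held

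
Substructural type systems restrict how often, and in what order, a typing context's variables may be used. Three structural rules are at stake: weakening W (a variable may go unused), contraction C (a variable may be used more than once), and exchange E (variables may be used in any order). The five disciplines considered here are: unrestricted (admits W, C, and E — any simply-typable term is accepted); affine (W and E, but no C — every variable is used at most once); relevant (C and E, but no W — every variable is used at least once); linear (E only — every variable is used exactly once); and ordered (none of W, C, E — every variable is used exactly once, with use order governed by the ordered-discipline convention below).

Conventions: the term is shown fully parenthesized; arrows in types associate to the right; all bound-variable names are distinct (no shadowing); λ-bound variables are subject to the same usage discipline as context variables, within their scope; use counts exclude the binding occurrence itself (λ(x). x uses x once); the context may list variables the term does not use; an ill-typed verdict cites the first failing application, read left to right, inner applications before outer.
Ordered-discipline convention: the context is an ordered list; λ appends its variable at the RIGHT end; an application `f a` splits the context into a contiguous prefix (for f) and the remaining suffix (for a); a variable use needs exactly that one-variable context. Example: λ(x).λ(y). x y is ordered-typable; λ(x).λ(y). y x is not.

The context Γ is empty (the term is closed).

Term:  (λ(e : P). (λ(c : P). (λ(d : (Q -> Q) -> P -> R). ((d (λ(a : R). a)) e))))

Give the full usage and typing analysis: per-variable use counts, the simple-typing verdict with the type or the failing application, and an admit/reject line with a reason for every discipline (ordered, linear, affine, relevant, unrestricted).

usage: e (λ-bound): 1, c (λ-bound): 0, d (λ-bound): 1, a (λ-bound): 1
order of uses: d, a, e
typing: ill-typed: a function awaiting Q -> Q gets R -> R
ordered: ✗, a type mismatch blocks all five
linear: ✗, the type mismatch rejects it
affine: ✗, not simply typable
relevant: ✗, fails simple typing
unrestricted: ✗, a type mismatch blocks all five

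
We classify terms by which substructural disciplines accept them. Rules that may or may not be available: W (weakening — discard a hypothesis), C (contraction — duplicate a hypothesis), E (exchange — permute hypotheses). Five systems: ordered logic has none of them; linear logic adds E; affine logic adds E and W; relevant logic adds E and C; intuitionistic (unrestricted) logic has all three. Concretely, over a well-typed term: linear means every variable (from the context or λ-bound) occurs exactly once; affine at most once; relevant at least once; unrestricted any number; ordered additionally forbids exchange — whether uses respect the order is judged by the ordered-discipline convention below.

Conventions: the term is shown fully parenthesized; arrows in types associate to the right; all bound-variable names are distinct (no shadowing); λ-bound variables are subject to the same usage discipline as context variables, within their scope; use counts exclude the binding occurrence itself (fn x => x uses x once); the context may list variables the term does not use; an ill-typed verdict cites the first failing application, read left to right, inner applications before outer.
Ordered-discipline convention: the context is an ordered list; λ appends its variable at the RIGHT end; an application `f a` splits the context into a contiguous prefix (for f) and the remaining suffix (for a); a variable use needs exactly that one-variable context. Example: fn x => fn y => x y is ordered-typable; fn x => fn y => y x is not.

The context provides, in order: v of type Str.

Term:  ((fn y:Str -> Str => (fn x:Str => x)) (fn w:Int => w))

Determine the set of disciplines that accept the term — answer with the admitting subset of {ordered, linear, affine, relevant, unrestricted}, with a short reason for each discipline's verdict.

accepted by: none
counts: v: 0×, y (λ-bound): 0×, x (λ-bound): 1×, w (λ-bound): 1×
order of uses: x, w
typing: ill-typed: an application expects Str -> Str but receives Int -> Int
ordered: ✗, a type mismatch blocks all five
linear: ✗, the type mismatch rejects it
affine: ✗, not simply typable
relevant: ✗, fails simple typing
unrestricted: ✗, a type mismatch blocks all five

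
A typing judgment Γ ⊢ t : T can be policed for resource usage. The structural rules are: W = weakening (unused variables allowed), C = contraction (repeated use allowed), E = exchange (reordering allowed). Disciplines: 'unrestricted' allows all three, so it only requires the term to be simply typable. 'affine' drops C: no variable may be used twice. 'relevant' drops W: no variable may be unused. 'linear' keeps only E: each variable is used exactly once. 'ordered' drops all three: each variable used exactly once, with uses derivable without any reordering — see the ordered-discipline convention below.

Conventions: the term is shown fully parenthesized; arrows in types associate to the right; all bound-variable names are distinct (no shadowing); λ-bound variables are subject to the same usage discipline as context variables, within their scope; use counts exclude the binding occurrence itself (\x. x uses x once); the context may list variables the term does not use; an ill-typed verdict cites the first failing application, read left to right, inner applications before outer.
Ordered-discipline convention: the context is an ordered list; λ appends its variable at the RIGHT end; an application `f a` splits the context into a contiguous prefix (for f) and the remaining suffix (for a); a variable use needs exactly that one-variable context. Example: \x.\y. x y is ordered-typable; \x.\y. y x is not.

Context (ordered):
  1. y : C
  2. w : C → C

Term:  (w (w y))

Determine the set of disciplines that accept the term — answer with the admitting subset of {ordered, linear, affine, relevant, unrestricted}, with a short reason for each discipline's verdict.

admitting disciplines: relevant, unrestricted
variable uses: y: 1×; w: 2×
uses in reading order: w, w, y
typing: well-typed — term : C
ordered: ✗, needs contraction — w ×2
linear: ✗, needs contraction — w ×2
affine: ✗, needs contraction — w ×2
relevant: ✓, every one of y, w appears
unrestricted: ✓, typability at C is all that's needed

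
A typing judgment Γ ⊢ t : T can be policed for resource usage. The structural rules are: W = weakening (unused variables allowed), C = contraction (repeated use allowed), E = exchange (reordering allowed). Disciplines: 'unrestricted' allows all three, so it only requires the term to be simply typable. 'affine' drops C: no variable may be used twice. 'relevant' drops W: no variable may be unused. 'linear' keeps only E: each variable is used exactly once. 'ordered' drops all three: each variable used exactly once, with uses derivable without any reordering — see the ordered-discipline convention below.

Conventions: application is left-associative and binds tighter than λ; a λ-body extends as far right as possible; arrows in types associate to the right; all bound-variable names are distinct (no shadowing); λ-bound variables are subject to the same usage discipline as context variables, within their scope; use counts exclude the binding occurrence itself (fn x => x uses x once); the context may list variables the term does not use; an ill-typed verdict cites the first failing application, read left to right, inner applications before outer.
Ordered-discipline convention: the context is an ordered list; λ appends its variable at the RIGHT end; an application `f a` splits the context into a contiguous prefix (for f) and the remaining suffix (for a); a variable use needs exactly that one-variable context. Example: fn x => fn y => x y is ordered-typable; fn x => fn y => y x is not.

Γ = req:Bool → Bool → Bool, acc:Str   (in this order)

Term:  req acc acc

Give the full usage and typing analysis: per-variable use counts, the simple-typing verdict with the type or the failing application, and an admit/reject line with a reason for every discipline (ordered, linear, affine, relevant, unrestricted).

counts: req: 1×, acc: 2×
uses in reading order: req, acc, acc
typing: ill-typed: an argument Str mismatches the expected Bool
ordered ✗ (the type mismatch rejects it)
linear ✗ (not simply typable)
affine ✗ (fails simple typing)
relevant ✗ (a type mismatch blocks all five)
unrestricted ✗ (the type mismatch rejects it)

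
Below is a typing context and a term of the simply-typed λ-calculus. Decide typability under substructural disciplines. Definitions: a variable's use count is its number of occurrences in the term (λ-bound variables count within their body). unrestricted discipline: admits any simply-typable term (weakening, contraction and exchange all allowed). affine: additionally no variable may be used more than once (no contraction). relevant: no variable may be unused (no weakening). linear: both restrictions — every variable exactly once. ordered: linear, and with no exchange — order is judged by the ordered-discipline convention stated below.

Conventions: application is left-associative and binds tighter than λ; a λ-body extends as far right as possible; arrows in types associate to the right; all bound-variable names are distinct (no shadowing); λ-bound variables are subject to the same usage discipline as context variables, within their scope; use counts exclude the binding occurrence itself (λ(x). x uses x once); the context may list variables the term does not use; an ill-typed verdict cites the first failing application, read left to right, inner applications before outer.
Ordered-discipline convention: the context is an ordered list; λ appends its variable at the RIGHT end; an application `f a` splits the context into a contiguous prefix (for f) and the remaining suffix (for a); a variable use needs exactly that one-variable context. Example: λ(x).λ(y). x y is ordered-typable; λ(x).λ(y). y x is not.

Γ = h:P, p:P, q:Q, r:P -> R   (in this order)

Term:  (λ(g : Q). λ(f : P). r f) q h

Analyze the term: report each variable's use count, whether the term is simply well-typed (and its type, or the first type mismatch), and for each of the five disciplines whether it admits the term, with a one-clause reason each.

variable uses: h ×1; p ×0; q ×1; r ×1; g (λ-bound) ×0; f (λ-bound) ×1
order of uses: r, f, q, h
typing: ✓ — R
ordered: ✗ — unused: p, g — weakening required
linear: ✗ — unused: p, g — weakening required
affine: ✓ — at most one use each (h, p, q, r, g, f)
relevant: ✗ — unused: p, g — weakening required
unrestricted: ✓ — typability at R is all that's needed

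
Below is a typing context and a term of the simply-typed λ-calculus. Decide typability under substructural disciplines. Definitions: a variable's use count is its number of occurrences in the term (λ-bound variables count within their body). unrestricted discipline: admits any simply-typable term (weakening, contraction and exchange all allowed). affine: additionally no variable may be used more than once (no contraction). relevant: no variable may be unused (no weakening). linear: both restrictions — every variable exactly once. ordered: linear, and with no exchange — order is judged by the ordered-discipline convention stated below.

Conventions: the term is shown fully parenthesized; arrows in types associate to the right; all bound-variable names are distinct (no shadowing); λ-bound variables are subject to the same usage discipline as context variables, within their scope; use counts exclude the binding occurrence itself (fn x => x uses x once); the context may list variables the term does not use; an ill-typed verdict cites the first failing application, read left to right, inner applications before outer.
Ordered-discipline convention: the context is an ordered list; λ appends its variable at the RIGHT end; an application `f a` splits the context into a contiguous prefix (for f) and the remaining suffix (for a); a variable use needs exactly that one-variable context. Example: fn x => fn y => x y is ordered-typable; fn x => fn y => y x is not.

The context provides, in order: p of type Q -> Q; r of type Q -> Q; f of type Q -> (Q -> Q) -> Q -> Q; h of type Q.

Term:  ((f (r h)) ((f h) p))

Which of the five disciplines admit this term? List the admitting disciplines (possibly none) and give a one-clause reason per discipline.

admitting disciplines: relevant, unrestricted
counts: p ×1; r ×1; f ×2; h ×2
use order (left to right): f, r, h, f, h, p
typing: well-typed — term : Q -> Q
ordered: ✗ — f ×2, h ×2 used more than once (contraction)
linear: ✗ — f ×2, h ×2 used more than once (contraction)
affine: ✗ — f ×2, h ×2 used more than once (contraction)
relevant: ✓ — at least one use each (p, r, f, h)
unrestricted: ✓ — type-checks (Q -> Q) and nothing is barred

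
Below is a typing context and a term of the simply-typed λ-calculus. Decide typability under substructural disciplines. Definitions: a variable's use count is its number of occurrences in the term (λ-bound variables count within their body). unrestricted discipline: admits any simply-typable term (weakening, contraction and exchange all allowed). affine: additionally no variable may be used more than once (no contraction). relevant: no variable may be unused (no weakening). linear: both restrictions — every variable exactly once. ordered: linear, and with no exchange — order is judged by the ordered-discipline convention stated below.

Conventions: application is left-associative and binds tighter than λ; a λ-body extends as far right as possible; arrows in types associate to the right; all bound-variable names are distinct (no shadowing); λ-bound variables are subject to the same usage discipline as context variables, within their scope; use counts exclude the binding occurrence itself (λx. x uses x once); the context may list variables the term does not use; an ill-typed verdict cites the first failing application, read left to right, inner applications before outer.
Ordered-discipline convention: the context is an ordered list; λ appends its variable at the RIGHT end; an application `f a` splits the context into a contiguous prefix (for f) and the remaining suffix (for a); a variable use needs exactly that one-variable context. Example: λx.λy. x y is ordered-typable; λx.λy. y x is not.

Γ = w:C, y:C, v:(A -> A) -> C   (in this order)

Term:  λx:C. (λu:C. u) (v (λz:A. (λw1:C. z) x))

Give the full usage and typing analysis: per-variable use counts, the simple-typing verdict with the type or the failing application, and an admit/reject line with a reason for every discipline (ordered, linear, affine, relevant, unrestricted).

use counts: w=0, y=0, v=1, x (bound)=1, u (bound)=1, z (bound)=1, w1 (bound)=0
left-to-right use order: u, v, z, x
typing: well-typed — term : C -> C
ordered: ✗, w, y, w1 never used (weakening)
linear: ✗, w, y, w1 never used (weakening)
affine: ✓, w, y, v, x, u, z, w1: no repeats, contraction unneeded
relevant: ✗, w, y, w1 never used (weakening)
unrestricted: ✓, type-checks (C -> C) and nothing is barred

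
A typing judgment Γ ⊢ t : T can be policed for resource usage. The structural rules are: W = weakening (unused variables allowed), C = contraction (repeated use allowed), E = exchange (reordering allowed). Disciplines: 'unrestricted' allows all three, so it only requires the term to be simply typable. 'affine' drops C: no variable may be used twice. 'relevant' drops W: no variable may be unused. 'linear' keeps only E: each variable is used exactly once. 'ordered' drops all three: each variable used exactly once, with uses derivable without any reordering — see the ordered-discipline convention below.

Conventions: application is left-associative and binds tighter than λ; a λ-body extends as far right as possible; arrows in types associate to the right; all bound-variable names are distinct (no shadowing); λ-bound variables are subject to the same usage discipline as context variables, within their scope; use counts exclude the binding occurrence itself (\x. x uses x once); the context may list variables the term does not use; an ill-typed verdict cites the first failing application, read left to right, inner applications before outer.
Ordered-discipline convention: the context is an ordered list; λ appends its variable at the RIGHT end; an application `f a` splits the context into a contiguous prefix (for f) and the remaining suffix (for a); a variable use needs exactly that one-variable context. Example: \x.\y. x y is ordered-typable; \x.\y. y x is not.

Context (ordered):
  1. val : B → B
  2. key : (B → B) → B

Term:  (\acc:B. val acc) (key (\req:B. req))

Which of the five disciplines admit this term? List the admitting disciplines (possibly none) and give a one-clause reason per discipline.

admitted by: ordered, linear, affine, relevant, unrestricted
use counts: val: 1×, key: 1×, acc [bound]: 1×, req [bound]: 1×
use order (left to right): val, acc, key, req
typing: ✓ — B
ordered ✓ (single-use (val, key, acc, req), ordered derivation ok)
linear ✓ (exactly-once usage across val, key, acc, req)
affine ✓ (none of val, key, acc, req used more than once)
relevant ✓ (every one of val, key, acc, req appears)
unrestricted ✓ (typability at B is all that's needed)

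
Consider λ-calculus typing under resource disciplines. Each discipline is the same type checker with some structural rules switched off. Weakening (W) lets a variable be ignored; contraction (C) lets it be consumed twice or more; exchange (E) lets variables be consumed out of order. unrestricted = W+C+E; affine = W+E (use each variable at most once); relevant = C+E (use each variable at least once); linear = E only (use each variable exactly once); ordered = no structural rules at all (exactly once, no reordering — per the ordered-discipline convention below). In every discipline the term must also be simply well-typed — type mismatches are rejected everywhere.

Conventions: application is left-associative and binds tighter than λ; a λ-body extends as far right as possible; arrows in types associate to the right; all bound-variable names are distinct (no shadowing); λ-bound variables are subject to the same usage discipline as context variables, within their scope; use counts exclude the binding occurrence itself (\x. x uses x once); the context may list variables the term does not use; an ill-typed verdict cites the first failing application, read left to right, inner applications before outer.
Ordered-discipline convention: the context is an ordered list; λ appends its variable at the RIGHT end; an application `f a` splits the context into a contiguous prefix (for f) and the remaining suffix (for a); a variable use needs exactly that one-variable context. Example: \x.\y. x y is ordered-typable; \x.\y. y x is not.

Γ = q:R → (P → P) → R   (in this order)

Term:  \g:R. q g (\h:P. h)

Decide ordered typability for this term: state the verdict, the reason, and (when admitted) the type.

yes — q, g, h once each; derivable with no W/C/E; term : R → R
use counts: q=1, g (bound)=1, h (bound)=1
uses in reading order: q, g, h
typing: well-typed at R → R
all disciplines: ordered ✓ · linear ✓ · affine ✓ · relevant ✓ · unrestricted ✓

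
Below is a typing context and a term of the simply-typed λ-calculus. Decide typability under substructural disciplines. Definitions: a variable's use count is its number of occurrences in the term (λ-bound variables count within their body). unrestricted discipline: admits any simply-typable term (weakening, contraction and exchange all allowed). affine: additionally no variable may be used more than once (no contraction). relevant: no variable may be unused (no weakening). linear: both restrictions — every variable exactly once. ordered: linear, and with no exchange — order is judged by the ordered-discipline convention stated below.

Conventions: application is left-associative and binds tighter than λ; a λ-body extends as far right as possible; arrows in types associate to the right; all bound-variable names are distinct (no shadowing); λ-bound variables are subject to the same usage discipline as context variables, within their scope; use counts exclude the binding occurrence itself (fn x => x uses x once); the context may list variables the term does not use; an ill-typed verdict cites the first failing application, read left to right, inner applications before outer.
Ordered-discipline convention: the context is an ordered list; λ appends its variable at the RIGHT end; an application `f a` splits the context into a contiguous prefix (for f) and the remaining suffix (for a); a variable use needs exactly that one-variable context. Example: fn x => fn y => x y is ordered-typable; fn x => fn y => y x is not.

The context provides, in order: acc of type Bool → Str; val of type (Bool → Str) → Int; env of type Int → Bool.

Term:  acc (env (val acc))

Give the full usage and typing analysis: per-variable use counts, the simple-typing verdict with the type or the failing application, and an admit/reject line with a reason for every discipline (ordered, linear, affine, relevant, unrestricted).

variable uses: acc: 2×, val: 1×, env: 1×
uses in reading order: acc, env, val, acc
typing: well-typed — term : Str
ordered: ✗ — uses contraction: acc ×2
linear: ✗ — uses contraction: acc ×2
affine: ✗ — uses contraction: acc ×2
relevant: ✓ — none of acc, val, env goes unused
unrestricted: ✓ — simply typable at Str; W, C, E all held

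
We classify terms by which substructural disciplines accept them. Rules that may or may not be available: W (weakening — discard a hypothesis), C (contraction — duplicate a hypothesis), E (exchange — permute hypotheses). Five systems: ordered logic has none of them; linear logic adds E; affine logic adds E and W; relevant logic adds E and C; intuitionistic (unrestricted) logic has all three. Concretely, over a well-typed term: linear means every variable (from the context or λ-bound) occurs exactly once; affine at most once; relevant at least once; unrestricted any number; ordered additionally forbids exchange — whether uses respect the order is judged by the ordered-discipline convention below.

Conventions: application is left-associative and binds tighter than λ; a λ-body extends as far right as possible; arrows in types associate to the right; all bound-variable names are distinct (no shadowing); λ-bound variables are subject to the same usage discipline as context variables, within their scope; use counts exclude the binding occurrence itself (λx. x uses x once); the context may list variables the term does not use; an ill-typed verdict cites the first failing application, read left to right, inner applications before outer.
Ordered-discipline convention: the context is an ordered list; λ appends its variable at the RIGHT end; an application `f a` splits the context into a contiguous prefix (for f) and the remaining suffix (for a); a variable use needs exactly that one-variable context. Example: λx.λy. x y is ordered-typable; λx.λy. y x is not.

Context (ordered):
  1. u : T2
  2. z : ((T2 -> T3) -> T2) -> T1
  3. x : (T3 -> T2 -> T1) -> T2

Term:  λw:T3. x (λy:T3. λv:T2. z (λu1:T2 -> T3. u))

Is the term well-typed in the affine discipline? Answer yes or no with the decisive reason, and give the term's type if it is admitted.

yes — at most one use each (u, z, x, w, y, v, u1); term : T3 -> T2
variable uses: u: 1, z: 1, x: 1, w [bound]: 0, y [bound]: 0, v [bound]: 0, u1 [bound]: 0
use order (left to right): x, z, u
typing: well-typed — term : T3 -> T2
summary: ordered ✗; linear ✗; affine ✓; relevant ✗; unrestricted ✓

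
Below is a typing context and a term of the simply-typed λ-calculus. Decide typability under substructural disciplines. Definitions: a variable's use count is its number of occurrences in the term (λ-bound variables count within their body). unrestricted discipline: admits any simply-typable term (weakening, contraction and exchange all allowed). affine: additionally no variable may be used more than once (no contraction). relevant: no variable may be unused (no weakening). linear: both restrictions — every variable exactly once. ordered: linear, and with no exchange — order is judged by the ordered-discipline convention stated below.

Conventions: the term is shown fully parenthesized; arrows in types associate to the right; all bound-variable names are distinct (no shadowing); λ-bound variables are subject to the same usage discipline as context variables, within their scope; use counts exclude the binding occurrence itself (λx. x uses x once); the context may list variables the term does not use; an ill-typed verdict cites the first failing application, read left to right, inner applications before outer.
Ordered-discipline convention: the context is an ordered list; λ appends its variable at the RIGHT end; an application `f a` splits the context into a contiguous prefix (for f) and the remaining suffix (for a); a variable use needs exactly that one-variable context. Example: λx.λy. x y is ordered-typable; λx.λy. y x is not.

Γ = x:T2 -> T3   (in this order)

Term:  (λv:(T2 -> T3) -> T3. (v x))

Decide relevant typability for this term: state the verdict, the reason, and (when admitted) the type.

yes — none of x, v goes unused; term : ((T2 -> T3) -> T3) -> T3
variable uses: x: 1×; v (λ-bound): 1×
uses in reading order: v, x
typing: the term checks, with type ((T2 -> T3) -> T3) -> T3
all disciplines: ordered ✗; linear ✓; affine ✓; relevant ✓; unrestricted ✓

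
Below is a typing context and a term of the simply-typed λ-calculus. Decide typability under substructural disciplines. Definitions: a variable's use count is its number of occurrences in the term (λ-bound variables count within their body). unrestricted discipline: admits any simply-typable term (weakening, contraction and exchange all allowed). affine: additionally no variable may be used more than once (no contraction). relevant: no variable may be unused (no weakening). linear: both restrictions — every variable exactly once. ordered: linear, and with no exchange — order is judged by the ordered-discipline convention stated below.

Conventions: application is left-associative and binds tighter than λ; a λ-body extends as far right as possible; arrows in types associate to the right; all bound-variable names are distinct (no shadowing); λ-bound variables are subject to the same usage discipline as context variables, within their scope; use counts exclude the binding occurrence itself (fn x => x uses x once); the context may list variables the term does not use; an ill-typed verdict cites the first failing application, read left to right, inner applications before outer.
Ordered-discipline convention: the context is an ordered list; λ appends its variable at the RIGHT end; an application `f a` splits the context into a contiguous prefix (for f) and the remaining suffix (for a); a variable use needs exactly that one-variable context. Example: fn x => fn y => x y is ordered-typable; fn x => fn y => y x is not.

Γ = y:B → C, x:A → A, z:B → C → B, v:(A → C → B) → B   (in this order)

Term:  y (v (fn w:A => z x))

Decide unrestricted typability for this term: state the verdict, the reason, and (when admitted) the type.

no — a type mismatch blocks all five
use counts: y ×1; x ×1; z ×1; v ×1; w [bound] ×0
use order (left to right): y, v, z, x
typing: ill-typed: an argument A → A mismatches the expected B
across the five disciplines: ordered ✗, linear ✗, affine ✗, relevant ✗, unrestricted ✗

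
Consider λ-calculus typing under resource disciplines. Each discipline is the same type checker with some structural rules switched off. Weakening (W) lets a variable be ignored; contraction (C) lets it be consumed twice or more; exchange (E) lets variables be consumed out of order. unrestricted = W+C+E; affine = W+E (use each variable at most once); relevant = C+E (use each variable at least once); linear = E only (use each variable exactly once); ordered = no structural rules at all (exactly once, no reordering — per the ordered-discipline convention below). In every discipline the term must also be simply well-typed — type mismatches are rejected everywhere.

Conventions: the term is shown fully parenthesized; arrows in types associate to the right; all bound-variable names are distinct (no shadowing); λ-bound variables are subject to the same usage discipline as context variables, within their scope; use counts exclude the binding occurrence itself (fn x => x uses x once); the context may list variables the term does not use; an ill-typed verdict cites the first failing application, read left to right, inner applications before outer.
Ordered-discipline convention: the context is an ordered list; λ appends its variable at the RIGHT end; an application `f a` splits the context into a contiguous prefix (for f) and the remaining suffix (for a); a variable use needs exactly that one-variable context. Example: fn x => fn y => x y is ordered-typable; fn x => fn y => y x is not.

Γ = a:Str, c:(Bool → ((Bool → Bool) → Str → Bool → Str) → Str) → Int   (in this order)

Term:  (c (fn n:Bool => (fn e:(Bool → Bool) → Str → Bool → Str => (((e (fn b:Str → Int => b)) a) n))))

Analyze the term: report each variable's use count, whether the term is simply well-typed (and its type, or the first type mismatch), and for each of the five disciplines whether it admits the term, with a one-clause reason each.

variable uses: a=1, c=1, n (bound)=1, e (bound)=1, b (bound)=1
order of uses: c, e, b, a, n
typing: ill-typed: argument of type (Str → Int) → Str → Int where Bool → Bool is required
ordered ✗ (fails simple typing)
linear ✗ (a type mismatch blocks all five)
affine ✗ (the type mismatch rejects it)
relevant ✗ (not simply typable)
unrestricted ✗ (fails simple typing)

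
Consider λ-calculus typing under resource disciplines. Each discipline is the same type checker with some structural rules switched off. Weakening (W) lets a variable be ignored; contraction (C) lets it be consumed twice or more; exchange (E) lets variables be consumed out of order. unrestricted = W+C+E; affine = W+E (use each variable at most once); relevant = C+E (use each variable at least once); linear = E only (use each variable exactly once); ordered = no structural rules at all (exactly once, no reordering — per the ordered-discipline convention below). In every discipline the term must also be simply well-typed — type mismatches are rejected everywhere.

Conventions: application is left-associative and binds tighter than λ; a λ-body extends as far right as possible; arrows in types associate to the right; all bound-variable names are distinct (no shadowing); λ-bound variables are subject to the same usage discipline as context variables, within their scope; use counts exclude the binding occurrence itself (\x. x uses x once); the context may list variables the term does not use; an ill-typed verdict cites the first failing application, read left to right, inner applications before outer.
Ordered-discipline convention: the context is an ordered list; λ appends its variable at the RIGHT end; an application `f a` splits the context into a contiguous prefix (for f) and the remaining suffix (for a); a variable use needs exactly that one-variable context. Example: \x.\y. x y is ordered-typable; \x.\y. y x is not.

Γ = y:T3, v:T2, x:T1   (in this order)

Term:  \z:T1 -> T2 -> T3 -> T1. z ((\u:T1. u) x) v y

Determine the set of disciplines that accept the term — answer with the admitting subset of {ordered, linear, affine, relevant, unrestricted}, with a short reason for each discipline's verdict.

admitted by: linear, affine, relevant, unrestricted
usage: y ×1; v ×1; x ×1; z [bound] ×1; u [bound] ×1
uses in reading order: z, u, x, v, y
typing: the term checks, with type (T1 -> T2 -> T3 -> T1) -> T1
ordered: ✗ — no ordered split (uses run z, u, x, v, y)
linear: ✓ — exactly-once usage across y, v, x, z, u
affine: ✓ — none of y, v, x, z, u used more than once
relevant: ✓ — none of y, v, x, z, u goes unused
unrestricted: ✓ — typability at (T1 -> T2 -> T3 -> T1) -> T1 is all that's needed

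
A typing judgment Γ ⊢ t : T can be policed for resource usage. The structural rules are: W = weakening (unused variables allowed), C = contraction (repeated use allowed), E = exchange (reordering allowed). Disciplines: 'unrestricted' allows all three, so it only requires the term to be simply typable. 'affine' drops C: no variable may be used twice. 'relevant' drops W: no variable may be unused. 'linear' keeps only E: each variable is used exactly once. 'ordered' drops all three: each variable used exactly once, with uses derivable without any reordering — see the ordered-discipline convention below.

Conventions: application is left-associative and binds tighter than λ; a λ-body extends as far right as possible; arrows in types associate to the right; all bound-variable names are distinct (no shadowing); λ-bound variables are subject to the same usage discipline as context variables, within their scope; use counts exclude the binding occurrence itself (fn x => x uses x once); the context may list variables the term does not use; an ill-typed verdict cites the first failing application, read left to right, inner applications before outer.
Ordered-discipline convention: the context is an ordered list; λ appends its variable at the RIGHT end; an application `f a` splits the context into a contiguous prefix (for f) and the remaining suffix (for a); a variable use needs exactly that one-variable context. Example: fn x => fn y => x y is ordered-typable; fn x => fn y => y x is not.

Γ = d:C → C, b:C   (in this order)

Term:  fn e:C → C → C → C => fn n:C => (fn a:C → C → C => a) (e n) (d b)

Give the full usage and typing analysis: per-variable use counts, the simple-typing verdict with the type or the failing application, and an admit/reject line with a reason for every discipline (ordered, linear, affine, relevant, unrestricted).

usage: d=1; b=1; e [bound]=1; n [bound]=1; a [bound]=1
order of uses: a, e, n, d, b
typing: ✓ — (C → C → C → C) → C → C → C
ordered: ✗ — no contiguous prefix/suffix split fits a, e, n, d, b
linear: ✓ — single use per variable (d, b, e, n, a)
affine: ✓ — no duplicate uses among d, b, e, n, a
relevant: ✓ — none of d, b, e, n, a goes unused
unrestricted: ✓ — typability at (C → C → C → C) → C → C → C is all that's needed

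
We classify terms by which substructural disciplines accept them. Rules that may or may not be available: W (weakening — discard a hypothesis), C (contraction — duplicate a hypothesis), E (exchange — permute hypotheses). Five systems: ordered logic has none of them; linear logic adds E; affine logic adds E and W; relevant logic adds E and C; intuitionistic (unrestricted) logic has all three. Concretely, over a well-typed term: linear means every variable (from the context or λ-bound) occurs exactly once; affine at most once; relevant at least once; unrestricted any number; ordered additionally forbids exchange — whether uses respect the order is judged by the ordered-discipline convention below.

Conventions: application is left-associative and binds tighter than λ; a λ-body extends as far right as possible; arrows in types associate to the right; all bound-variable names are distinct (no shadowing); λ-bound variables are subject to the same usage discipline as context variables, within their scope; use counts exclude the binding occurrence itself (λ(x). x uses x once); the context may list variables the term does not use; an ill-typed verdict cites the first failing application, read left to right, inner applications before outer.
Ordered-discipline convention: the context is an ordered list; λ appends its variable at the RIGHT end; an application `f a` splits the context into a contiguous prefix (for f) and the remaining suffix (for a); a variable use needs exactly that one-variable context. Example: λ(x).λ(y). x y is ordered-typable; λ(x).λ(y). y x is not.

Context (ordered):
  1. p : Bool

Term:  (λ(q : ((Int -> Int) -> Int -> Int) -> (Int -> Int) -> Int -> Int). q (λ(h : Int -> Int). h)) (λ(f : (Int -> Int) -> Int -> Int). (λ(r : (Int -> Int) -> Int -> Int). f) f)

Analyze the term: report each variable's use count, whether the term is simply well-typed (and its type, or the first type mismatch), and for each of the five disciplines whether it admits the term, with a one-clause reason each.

variable uses: p: 0×, q (λ-bound): 1×, h (λ-bound): 1×, f (λ-bound): 2×, r (λ-bound): 0×
uses in reading order: q, h, f, f
typing: well-typed — term : (Int -> Int) -> Int -> Int
ordered ✗ (repeated use of f ×2; p, r never used (weakening))
linear ✗ (repeated use of f ×2; p, r never used (weakening))
affine ✗ (repeated use of f ×2)
relevant ✗ (p, r never used (weakening))
unrestricted ✓ (typability at (Int -> Int) -> Int -> Int is all that's needed)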